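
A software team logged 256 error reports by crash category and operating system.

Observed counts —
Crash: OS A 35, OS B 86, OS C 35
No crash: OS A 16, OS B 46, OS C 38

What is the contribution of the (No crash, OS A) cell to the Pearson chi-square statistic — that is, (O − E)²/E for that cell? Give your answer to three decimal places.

0.772

Row total (No crash) = 100; column total (OS A) = 51; N = 256.
Expected count E = 100 × 51 / 256 = 19.9219.
Contribution = (O − E)²/E = (16 − 19.9219)² / 19.9219 = 0.772.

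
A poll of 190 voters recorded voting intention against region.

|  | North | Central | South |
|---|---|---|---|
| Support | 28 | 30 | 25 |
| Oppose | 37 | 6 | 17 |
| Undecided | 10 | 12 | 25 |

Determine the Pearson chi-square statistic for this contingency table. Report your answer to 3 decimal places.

Row totals: 83, 60, 47. Column totals: 75, 48, 67. Grand total N = 190.
Expected counts (row total × column total / N):
  Support, North: 83×75/190 = 32.7632
  Support, Central: 83×48/190 = 20.9684
  Support, South: 83×67/190 = 29.2684
  Oppose, North: 60×75/190 = 23.6842
  Oppose, Central: 60×48/190 = 15.1579
  Oppose, South: 60×67/190 = 21.1579
  Undecided, North: 47×75/190 = 18.5526
  Undecided, Central: 47×48/190 = 11.8737
  Undecided, South: 47×67/190 = 16.5737
Contributions (O − E)²/E:
  (28 − 32.7632)²/32.7632 = 0.6925
  (30 − 20.9684)²/20.9684 = 3.8901
  (25 − 29.2684)²/29.2684 = 0.6225
  (37 − 23.6842)²/23.6842 = 7.4864
  (6 − 15.1579)²/15.1579 = 5.5329
  (17 − 21.1579)²/21.1579 = 0.8171
  (10 − 18.5526)²/18.5526 = 3.9427
  (12 − 11.8737)²/11.8737 = 0.0013
  (25 − 16.5737)²/16.5737 = 4.2840
χ² = 0.6925 + 3.8901 + 0.6225 + 7.4864 + 5.5329 + 0.8171 + 3.9427 + 0.0013 + 4.2840 = 27.270

27.270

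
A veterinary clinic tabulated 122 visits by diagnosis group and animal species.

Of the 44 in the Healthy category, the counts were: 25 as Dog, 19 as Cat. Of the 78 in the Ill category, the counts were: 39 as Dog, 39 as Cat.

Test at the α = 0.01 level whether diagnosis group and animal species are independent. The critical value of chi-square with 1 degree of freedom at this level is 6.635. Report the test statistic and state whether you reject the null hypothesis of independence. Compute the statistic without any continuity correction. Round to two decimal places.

0.52; fail to reject H₀

Row totals: 44, 78. Column totals: 64, 58. Grand total N = 122.
Expected counts (row total × column total / N):
  Healthy, Dog: 44×64/122 = 23.082
  Healthy, Cat: 44×58/122 = 20.918
  Ill, Dog: 78×64/122 = 40.918
  Ill, Cat: 78×58/122 = 37.082
Contributions (O − E)²/E:
  (25 − 23.082)²/23.082 = 0.1594
  (19 − 20.918)²/20.918 = 0.1759
  (39 − 40.918)²/40.918 = 0.0899
  (39 − 37.082)²/37.082 = 0.0992
χ² = 0.1594 + 0.1759 + 0.0899 + 0.0992 = 0.52
df = (2−1)(2−1) = 1. Since 0.52 < 6.635, fail to reject the null hypothesis of independence at α = 0.01.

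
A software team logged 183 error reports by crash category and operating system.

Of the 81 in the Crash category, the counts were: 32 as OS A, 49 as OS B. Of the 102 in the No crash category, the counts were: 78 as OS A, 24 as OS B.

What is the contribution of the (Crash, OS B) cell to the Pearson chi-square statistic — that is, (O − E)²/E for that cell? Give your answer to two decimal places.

8.62

Row total (Crash) = 81; column total (OS B) = 73; N = 183.
Expected count E = 81 × 73 / 183 = 32.3115.
Contribution = (O − E)²/E = (49 − 32.3115)² / 32.3115 = 8.62.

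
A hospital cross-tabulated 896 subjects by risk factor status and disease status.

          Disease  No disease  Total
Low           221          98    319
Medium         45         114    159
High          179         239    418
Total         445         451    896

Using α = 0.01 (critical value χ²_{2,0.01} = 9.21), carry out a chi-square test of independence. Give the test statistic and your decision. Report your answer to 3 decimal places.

85.946; reject H₀

Grand total N = 896.
Expected counts (row total × column total / N):
  Low, Disease: 319×445/896 = 158.4319
  Low, No disease: 319×451/896 = 160.5681
  Medium, Disease: 159×445/896 = 78.9676
  Medium, No disease: 159×451/896 = 80.0324
  High, Disease: 418×445/896 = 207.6004
  High, No disease: 418×451/896 = 210.3996
Contributions (O − E)²/E:
  (221 − 158.4319)²/158.4319 = 24.7095
  (98 − 160.5681)²/160.5681 = 24.3807
  (45 − 78.9676)²/78.9676 = 14.6110
  (114 − 80.0324)²/80.0324 = 14.4166
  (179 − 207.6004)²/207.6004 = 3.9402
  (239 − 210.3996)²/210.3996 = 3.8878
χ² = 24.7095 + 24.3807 + 14.6110 + 14.4166 + 3.9402 + 3.8878 = 85.946
df = (3−1)(2−1) = 2. Since 85.946 > 9.21, reject the null hypothesis of independence at α = 0.01.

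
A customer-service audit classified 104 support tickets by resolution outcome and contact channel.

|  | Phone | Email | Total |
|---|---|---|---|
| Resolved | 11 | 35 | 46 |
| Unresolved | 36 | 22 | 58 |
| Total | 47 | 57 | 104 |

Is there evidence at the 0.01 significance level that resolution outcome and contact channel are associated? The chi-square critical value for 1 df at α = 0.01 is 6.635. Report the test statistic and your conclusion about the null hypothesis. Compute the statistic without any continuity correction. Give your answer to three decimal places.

Grand total N = 104.
Expected counts (row total × column total / N):
  Resolved, Phone: 46×47/104 = 20.7885
  Resolved, Email: 46×57/104 = 25.2115
  Unresolved, Phone: 58×47/104 = 26.2115
  Unresolved, Email: 58×57/104 = 31.7885
Contributions (O − E)²/E:
  (11 − 20.7885)²/20.7885 = 4.6090
  (35 − 25.2115)²/25.2115 = 3.8004
  (36 − 26.2115)²/26.2115 = 3.6554
  (22 − 31.7885)²/31.7885 = 3.0141
χ² = 4.6090 + 3.8004 + 3.6554 + 3.0141 = 15.079
df = (2−1)(2−1) = 1. Since 15.079 > 6.635, reject the null hypothesis of independence at α = 0.01.

15.079; reject H₀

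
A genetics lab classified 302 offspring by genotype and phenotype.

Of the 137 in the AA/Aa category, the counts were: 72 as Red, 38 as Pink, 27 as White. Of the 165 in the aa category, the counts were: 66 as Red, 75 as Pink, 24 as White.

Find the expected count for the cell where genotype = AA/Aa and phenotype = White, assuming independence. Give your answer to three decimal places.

23.136

Row total (AA/Aa) = 137; column total (White) = 51; grand total N = 302.
Expected count = (row total × column total) / N = 137 × 51 / 302 = 23.136.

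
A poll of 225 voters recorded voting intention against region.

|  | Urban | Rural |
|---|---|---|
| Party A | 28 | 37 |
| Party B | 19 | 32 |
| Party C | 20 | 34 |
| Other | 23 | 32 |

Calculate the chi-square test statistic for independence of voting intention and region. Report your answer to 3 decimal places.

Row totals: 65, 51, 54, 55. Column totals: 90, 135. Grand total N = 225.
Expected counts (row total × column total / N):
  Party A, Urban: 65×90/225 = 26.0000
  Party A, Rural: 65×135/225 = 39.0000
  Party B, Urban: 51×90/225 = 20.4000
  Party B, Rural: 51×135/225 = 30.6000
  Party C, Urban: 54×90/225 = 21.6000
  Party C, Rural: 54×135/225 = 32.4000
  Other, Urban: 55×90/225 = 22.0000
  Other, Rural: 55×135/225 = 33.0000
Contributions (O − E)²/E:
  (28 − 26.0000)²/26.0000 = 0.1538
  (37 − 39.0000)²/39.0000 = 0.1026
  (19 − 20.4000)²/20.4000 = 0.0961
  (32 − 30.6000)²/30.6000 = 0.0641
  (20 − 21.6000)²/21.6000 = 0.1185
  (34 − 32.4000)²/32.4000 = 0.0790
  (23 − 22.0000)²/22.0000 = 0.0455
  (32 − 33.0000)²/33.0000 = 0.0303
χ² = 0.1538 + 0.1026 + 0.0961 + 0.0641 + 0.1185 + 0.0790 + 0.0455 + 0.0303 = 0.690

0.690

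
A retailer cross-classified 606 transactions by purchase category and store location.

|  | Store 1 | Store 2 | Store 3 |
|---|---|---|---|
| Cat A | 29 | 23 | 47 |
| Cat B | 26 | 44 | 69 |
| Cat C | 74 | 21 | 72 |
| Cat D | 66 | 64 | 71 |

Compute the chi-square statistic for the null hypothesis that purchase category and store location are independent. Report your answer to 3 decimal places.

37.030

Row totals: 99, 139, 167, 201. Column totals: 195, 152, 259. Grand total N = 606.
Expected counts (row total × column total / N):
  Cat A, Store 1: 99×195/606 = 31.8564
  Cat A, Store 2: 99×152/606 = 24.8317
  Cat A, Store 3: 99×259/606 = 42.3119
  Cat B, Store 1: 139×195/606 = 44.7277
  Cat B, Store 2: 139×152/606 = 34.8647
  Cat B, Store 3: 139×259/606 = 59.4076
  Cat C, Store 1: 167×195/606 = 53.7376
  Cat C, Store 2: 167×152/606 = 41.8878
  Cat C, Store 3: 167×259/606 = 71.3746
  Cat D, Store 1: 201×195/606 = 64.6782
  Cat D, Store 2: 201×152/606 = 50.4158
  Cat D, Store 3: 201×259/606 = 85.9059
Contributions (O − E)²/E:
  (29 − 31.8564)²/31.8564 = 0.2561
  (23 − 24.8317)²/24.8317 = 0.1351
  (47 − 42.3119)²/42.3119 = 0.5194
  (26 − 44.7277)²/44.7277 = 7.8414
  (44 − 34.8647)²/34.8647 = 2.3936
  (69 − 59.4076)²/59.4076 = 1.5489
  (74 − 53.7376)²/53.7376 = 7.6402
  (21 − 41.8878)²/41.8878 = 10.4159
  (72 − 71.3746)²/71.3746 = 0.0055
  (66 − 64.6782)²/64.6782 = 0.0270
  (64 − 50.4158)²/50.4158 = 3.6602
  (71 − 85.9059)²/85.9059 = 2.5864
χ² = 0.2561 + 0.1351 + 0.5194 + 7.8414 + 2.3936 + 1.5489 + 7.6402 + 10.4159 + 0.0055 + 0.0270 + 3.6602 + 2.5864 = 37.030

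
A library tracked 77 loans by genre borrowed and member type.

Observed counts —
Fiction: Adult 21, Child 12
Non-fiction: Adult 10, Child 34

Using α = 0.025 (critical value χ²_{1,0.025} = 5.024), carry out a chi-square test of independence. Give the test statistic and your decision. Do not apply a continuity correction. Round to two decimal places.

Row totals: 33, 44. Column totals: 31, 46. Grand total N = 77.
Expected counts (row total × column total / N):
  Fiction, Adult: 33×31/77 = 13.286
  Fiction, Child: 33×46/77 = 19.714
  Non-fiction, Adult: 44×31/77 = 17.714
  Non-fiction, Child: 44×46/77 = 26.286
Contributions (O − E)²/E:
  (21 − 13.286)²/13.286 = 4.4788
  (12 − 19.714)²/19.714 = 3.0185
  (10 − 17.714)²/17.714 = 3.3593
  (34 − 26.286)²/26.286 = 2.2638
χ² = 4.4788 + 3.0185 + 3.3593 + 2.2638 = 13.12
df = (2−1)(2−1) = 1. Since 13.12 > 5.024, reject the null hypothesis of independence at α = 0.025.

13.12; reject H₀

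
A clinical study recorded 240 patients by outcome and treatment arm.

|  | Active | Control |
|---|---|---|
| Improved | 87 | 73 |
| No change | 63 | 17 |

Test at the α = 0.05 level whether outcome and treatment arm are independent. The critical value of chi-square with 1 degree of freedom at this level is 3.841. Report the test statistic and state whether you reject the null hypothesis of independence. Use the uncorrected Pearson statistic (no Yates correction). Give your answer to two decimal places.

Row totals: 160, 80. Column totals: 150, 90. Grand total N = 240.
Expected counts (row total × column total / N):
  Improved, Active: 160×150/240 = 100.000
  Improved, Control: 160×90/240 = 60.000
  No change, Active: 80×150/240 = 50.000
  No change, Control: 80×90/240 = 30.000
Contributions (O − E)²/E:
  (87 − 100.000)²/100.000 = 1.6900
  (73 − 60.000)²/60.000 = 2.8167
  (63 − 50.000)²/50.000 = 3.3800
  (17 − 30.000)²/30.000 = 5.6333
χ² = 1.6900 + 2.8167 + 3.3800 + 5.6333 = 13.52
df = (2−1)(2−1) = 1. Since 13.52 > 3.841, reject the null hypothesis of independence at α = 0.05.

13.52; reject H₀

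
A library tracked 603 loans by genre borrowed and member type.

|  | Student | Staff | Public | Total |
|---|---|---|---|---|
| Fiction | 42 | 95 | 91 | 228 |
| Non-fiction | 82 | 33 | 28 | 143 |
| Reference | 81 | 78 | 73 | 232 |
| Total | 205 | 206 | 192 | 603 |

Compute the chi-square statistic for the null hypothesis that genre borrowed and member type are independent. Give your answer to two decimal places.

59.60

Grand total N = 603.
Expected counts (row total × column total / N):
  Fiction, Student: 228×205/603 = 77.512
  Fiction, Staff: 228×206/603 = 77.891
  Fiction, Public: 228×192/603 = 72.597
  Non-fiction, Student: 143×205/603 = 48.615
  Non-fiction, Staff: 143×206/603 = 48.852
  Non-fiction, Public: 143×192/603 = 45.532
  Reference, Student: 232×205/603 = 78.872
  Reference, Staff: 232×206/603 = 79.257
  Reference, Public: 232×192/603 = 73.871
Contributions (O − E)²/E:
  (42 − 77.512)²/77.512 = 16.2698
  (95 − 77.891)²/77.891 = 3.7580
  (91 − 72.597)²/72.597 = 4.6651
  (82 − 48.615)²/48.615 = 22.9262
  (33 − 48.852)²/48.852 = 5.1438
  (28 − 45.532)²/45.532 = 6.7507
  (81 − 78.872)²/78.872 = 0.0574
  (78 − 79.257)²/79.257 = 0.0199
  (73 − 73.871)²/73.871 = 0.0103
χ² = 16.2698 + 3.7580 + 4.6651 + 22.9262 + 5.1438 + 6.7507 + 0.0574 + 0.0199 + 0.0103 = 59.60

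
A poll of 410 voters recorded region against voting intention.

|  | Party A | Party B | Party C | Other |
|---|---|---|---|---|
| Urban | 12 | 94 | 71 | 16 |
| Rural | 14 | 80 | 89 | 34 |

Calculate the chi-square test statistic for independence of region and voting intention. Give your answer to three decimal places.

8.409

Row totals: 193, 217. Column totals: 26, 174, 160, 50. Grand total N = 410.
Expected counts (row total × column total / N):
  Urban, Party A: 193×26/410 = 12.23902
  Urban, Party B: 193×174/410 = 81.90732
  Urban, Party C: 193×160/410 = 75.31707
  Urban, Other: 193×50/410 = 23.53659
  Rural, Party A: 217×26/410 = 13.76098
  Rural, Party B: 217×174/410 = 92.09268
  Rural, Party C: 217×160/410 = 84.68293
  Rural, Other: 217×50/410 = 26.46341
Contributions (O − E)²/E:
  (12 − 12.23902)²/12.23902 = 0.0047
  (94 − 81.90732)²/81.90732 = 1.7853
  (71 − 75.31707)²/75.31707 = 0.2474
  (16 − 23.53659)²/23.53659 = 2.4133
  (14 − 13.76098)²/13.76098 = 0.0042
  (80 − 92.09268)²/92.09268 = 1.5879
  (89 − 84.68293)²/84.68293 = 0.2201
  (34 − 26.46341)²/26.46341 = 2.1464
χ² = 0.0047 + 1.7853 + 0.2474 + 2.4133 + 0.0042 + 1.5879 + 0.2201 + 2.1464 = 8.409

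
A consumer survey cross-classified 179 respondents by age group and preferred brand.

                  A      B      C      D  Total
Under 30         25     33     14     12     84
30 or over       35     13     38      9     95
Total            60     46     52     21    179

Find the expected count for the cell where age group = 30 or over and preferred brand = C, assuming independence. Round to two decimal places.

Row total (30 or over) = 95; column total (C) = 52; grand total N = 179.
Expected count = (row total × column total) / N = 95 × 52 / 179 = 27.60.

27.60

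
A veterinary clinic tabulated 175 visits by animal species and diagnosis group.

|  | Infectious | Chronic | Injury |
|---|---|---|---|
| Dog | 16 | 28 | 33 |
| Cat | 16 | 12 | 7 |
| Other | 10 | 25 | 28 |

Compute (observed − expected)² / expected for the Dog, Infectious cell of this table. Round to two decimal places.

0.33

Row total (Dog) = 77; column total (Infectious) = 42; N = 175.
Expected count E = 77 × 42 / 175 = 18.480.
Contribution = (O − E)²/E = (16 − 18.480)² / 18.480 = 0.33.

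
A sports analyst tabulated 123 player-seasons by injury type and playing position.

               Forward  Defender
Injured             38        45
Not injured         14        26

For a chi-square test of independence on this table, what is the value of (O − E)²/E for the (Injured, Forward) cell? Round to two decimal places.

Row total (Injured) = 83; column total (Forward) = 52; N = 123.
Expected count E = 83 × 52 / 123 = 35.089.
Contribution = (O − E)²/E = (38 − 35.089)² / 35.089 = 0.24.

0.24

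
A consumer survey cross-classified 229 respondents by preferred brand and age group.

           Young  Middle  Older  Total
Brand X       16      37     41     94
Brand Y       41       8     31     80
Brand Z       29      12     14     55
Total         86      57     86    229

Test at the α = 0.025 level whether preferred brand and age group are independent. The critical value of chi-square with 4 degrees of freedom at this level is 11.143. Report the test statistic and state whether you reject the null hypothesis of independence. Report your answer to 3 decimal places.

36.258; reject H₀

Grand total N = 229.
Expected counts (row total × column total / N):
  Brand X, Young: 94×86/229 = 35.3013
  Brand X, Middle: 94×57/229 = 23.3974
  Brand X, Older: 94×86/229 = 35.3013
  Brand Y, Young: 80×86/229 = 30.0437
  Brand Y, Middle: 80×57/229 = 19.9127
  Brand Y, Older: 80×86/229 = 30.0437
  Brand Z, Young: 55×86/229 = 20.6550
  Brand Z, Middle: 55×57/229 = 13.6900
  Brand Z, Older: 55×86/229 = 20.6550
Contributions (O − E)²/E:
  (16 − 35.3013)²/35.3013 = 10.5532
  (37 − 23.3974)²/23.3974 = 7.9082
  (41 − 35.3013)²/35.3013 = 0.9199
  (41 − 30.0437)²/30.0437 = 3.9955
  (8 − 19.9127)²/19.9127 = 7.1267
  (31 − 30.0437)²/30.0437 = 0.0304
  (29 − 20.6550)²/20.6550 = 3.3715
  (12 − 13.6900)²/13.6900 = 0.2086
  (14 − 20.6550)²/20.6550 = 2.1442
χ² = 10.5532 + 7.9082 + 0.9199 + 3.9955 + 7.1267 + 0.0304 + 3.3715 + 0.2086 + 2.1442 = 36.258
df = (3−1)(3−1) = 4. Since 36.258 > 11.143, reject the null hypothesis of independence at α = 0.025.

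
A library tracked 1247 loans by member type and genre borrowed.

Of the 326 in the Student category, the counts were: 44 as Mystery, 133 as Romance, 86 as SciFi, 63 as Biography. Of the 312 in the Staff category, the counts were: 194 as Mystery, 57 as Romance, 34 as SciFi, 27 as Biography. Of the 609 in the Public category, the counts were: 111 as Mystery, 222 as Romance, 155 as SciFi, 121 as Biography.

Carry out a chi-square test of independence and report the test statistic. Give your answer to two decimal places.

Row totals: 326, 312, 609. Column totals: 349, 412, 275, 211. Grand total N = 1247.
Expected counts (row total × column total / N):
  Student, Mystery: 326×349/1247 = 91.238
  Student, Romance: 326×412/1247 = 107.708
  Student, SciFi: 326×275/1247 = 71.893
  Student, Biography: 326×211/1247 = 55.161
  Staff, Mystery: 312×349/1247 = 87.320
  Staff, Romance: 312×412/1247 = 103.083
  Staff, SciFi: 312×275/1247 = 68.805
  Staff, Biography: 312×211/1247 = 52.792
  Public, Mystery: 609×349/1247 = 170.442
  Public, Romance: 609×412/1247 = 201.209
  Public, SciFi: 609×275/1247 = 134.302
  Public, Biography: 609×211/1247 = 103.047
Contributions (O − E)²/E:
  (44 − 91.238)²/91.238 = 24.4572
  (133 − 107.708)²/107.708 = 5.9391
  (86 − 71.893)²/71.893 = 2.7681
  (63 − 55.161)²/55.161 = 1.1140
  (194 − 87.320)²/87.320 = 130.3324
  (57 − 103.083)²/103.083 = 20.6013
  (34 − 68.805)²/68.805 = 17.6061
  (27 − 52.792)²/52.792 = 12.6009
  (111 − 170.442)²/170.442 = 20.7305
  (222 − 201.209)²/201.209 = 2.1483
  (155 − 134.302)²/134.302 = 3.1899
  (121 − 103.047)²/103.047 = 3.1278
χ² = 24.4572 + 5.9391 + 2.7681 + 1.1140 + 130.3324 + 20.6013 + 17.6061 + 12.6009 + 20.7305 + 2.1483 + 3.1899 + 3.1278 = 244.62

244.62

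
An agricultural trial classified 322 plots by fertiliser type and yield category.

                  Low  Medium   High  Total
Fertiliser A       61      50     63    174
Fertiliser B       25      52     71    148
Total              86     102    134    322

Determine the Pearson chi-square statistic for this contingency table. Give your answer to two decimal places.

Grand total N = 322.
Expected counts (row total × column total / N):
  Fertiliser A, Low: 174×86/322 = 46.472
  Fertiliser A, Medium: 174×102/322 = 55.118
  Fertiliser A, High: 174×134/322 = 72.410
  Fertiliser B, Low: 148×86/322 = 39.528
  Fertiliser B, Medium: 148×102/322 = 46.882
  Fertiliser B, High: 148×134/322 = 61.590
Contributions (O − E)²/E:
  (61 − 46.472)²/46.472 = 4.5417
  (50 − 55.118)²/55.118 = 0.4752
  (63 − 72.410)²/72.410 = 1.2229
  (25 − 39.528)²/39.528 = 5.3396
  (52 − 46.882)²/46.882 = 0.5587
  (71 − 61.590)²/61.590 = 1.4377
χ² = 4.5417 + 0.4752 + 1.2229 + 5.3396 + 0.5587 + 1.4377 = 13.58

13.58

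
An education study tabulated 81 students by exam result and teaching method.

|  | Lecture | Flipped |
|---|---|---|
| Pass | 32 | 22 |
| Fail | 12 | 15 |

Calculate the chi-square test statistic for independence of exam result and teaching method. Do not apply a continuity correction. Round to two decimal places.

1.59

Row totals: 54, 27. Column totals: 44, 37. Grand total N = 81.
Expected counts (row total × column total / N):
  Pass, Lecture: 54×44/81 = 29.333
  Pass, Flipped: 54×37/81 = 24.667
  Fail, Lecture: 27×44/81 = 14.667
  Fail, Flipped: 27×37/81 = 12.333
Contributions (O − E)²/E:
  (32 − 29.333)²/29.333 = 0.2425
  (22 − 24.667)²/24.667 = 0.2884
  (12 − 14.667)²/14.667 = 0.4850
  (15 − 12.333)²/12.333 = 0.5767
χ² = 0.2425 + 0.2884 + 0.4850 + 0.5767 = 1.59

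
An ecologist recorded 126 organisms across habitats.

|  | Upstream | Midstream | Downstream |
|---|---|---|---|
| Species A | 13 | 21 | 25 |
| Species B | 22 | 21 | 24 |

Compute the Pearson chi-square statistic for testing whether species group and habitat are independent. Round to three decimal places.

1.834

Row totals: 59, 67. Column totals: 35, 42, 49. Grand total N = 126.
Expected counts (row total × column total / N):
  Species A, Upstream: 59×35/126 = 16.3889
  Species A, Midstream: 59×42/126 = 19.6667
  Species A, Downstream: 59×49/126 = 22.9444
  Species B, Upstream: 67×35/126 = 18.6111
  Species B, Midstream: 67×42/126 = 22.3333
  Species B, Downstream: 67×49/126 = 26.0556
Contributions (O − E)²/E:
  (13 − 16.3889)²/16.3889 = 0.7008
  (21 − 19.6667)²/19.6667 = 0.0904
  (25 − 22.9444)²/22.9444 = 0.1842
  (22 − 18.6111)²/18.6111 = 0.6171
  (21 − 22.3333)²/22.3333 = 0.0796
  (24 − 26.0556)²/26.0556 = 0.1622
χ² = 0.7008 + 0.0904 + 0.1842 + 0.6171 + 0.0796 + 0.1622 = 1.834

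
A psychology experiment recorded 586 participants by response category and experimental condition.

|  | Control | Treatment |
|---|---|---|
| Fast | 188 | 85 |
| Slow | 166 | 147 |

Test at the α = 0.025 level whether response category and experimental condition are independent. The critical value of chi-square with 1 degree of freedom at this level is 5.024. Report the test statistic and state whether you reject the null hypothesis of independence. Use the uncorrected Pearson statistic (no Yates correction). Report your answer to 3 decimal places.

15.277; reject H₀

Row totals: 273, 313. Column totals: 354, 232. Grand total N = 586.
Expected counts (row total × column total / N):
  Fast, Control: 273×354/586 = 164.9181
  Fast, Treatment: 273×232/586 = 108.0819
  Slow, Control: 313×354/586 = 189.0819
  Slow, Treatment: 313×232/586 = 123.9181
Contributions (O − E)²/E:
  (188 − 164.9181)²/164.9181 = 3.2305
  (85 − 108.0819)²/108.0819 = 4.9294
  (166 − 189.0819)²/189.0819 = 2.8177
  (147 − 123.9181)²/123.9181 = 4.2994
χ² = 3.2305 + 4.9294 + 2.8177 + 4.2994 = 15.277
df = (2−1)(2−1) = 1. Since 15.277 > 5.024, reject the null hypothesis of independence at α = 0.025.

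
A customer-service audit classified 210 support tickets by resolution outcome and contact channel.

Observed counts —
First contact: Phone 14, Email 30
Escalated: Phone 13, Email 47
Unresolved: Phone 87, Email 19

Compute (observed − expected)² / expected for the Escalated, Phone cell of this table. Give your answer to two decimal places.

11.76

Row total (Escalated) = 60; column total (Phone) = 114; N = 210.
Expected count E = 60 × 114 / 210 = 32.57143.
Contribution = (O − E)²/E = (13 − 32.57143)² / 32.57143 = 11.76.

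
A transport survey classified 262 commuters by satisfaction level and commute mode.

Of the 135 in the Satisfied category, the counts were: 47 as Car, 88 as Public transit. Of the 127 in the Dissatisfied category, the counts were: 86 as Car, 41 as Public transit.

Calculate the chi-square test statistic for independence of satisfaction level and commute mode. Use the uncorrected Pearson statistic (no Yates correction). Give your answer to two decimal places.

28.34

Row totals: 135, 127. Column totals: 133, 129. Grand total N = 262.
Expected counts (row total × column total / N):
  Satisfied, Car: 135×133/262 = 68.531
  Satisfied, Public transit: 135×129/262 = 66.469
  Dissatisfied, Car: 127×133/262 = 64.469
  Dissatisfied, Public transit: 127×129/262 = 62.531
Contributions (O − E)²/E:
  (47 − 68.531)²/68.531 = 6.7646
  (88 − 66.469)²/66.469 = 6.9744
  (86 − 64.469)²/64.469 = 7.1908
  (41 − 62.531)²/62.531 = 7.4137
χ² = 6.7646 + 6.9744 + 7.1908 + 7.4137 = 28.34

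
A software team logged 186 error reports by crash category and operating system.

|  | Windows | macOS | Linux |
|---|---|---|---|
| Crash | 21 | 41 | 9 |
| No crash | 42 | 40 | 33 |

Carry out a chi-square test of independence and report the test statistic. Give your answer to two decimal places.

Row totals: 71, 115. Column totals: 63, 81, 42. Grand total N = 186.
Expected counts (row total × column total / N):
  Crash, Windows: 71×63/186 = 24.048
  Crash, macOS: 71×81/186 = 30.919
  Crash, Linux: 71×42/186 = 16.032
  No crash, Windows: 115×63/186 = 38.952
  No crash, macOS: 115×81/186 = 50.081
  No crash, Linux: 115×42/186 = 25.968
Contributions (O − E)²/E:
  (21 − 24.048)²/24.048 = 0.3863
  (41 − 30.919)²/30.919 = 3.2869
  (9 − 16.032)²/16.032 = 3.0844
  (42 − 38.952)²/38.952 = 0.2385
  (40 − 50.081)²/50.081 = 2.0292
  (33 − 25.968)²/25.968 = 1.9042
χ² = 0.3863 + 3.2869 + 3.0844 + 0.2385 + 2.0292 + 1.9042 = 10.93

10.93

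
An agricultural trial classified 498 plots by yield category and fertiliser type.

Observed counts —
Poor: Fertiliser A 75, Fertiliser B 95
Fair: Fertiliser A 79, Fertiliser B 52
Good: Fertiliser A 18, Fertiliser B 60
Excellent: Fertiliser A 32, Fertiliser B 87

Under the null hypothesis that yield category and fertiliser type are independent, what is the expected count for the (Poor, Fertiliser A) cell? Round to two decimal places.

Row total (Poor) = 170; column total (Fertiliser A) = 204; grand total N = 498.
Expected count = (row total × column total) / N = 170 × 204 / 498 = 69.64.

69.64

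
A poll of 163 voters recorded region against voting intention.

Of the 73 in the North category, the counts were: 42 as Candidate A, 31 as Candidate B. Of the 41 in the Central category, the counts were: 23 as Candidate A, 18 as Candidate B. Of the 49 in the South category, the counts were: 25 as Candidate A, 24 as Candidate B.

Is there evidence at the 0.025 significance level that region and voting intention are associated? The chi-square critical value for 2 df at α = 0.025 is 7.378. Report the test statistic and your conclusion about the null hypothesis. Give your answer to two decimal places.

0.52; fail to reject H₀

Row totals: 73, 41, 49. Column totals: 90, 73. Grand total N = 163.
Expected counts (row total × column total / N):
  North, Candidate A: 73×90/163 = 40.307
  North, Candidate B: 73×73/163 = 32.693
  Central, Candidate A: 41×90/163 = 22.638
  Central, Candidate B: 41×73/163 = 18.362
  South, Candidate A: 49×90/163 = 27.055
  South, Candidate B: 49×73/163 = 21.945
Contributions (O − E)²/E:
  (42 − 40.307)²/40.307 = 0.0711
  (31 − 32.693)²/32.693 = 0.0877
  (23 − 22.638)²/22.638 = 0.0058
  (18 − 18.362)²/18.362 = 0.0071
  (25 − 27.055)²/27.055 = 0.1561
  (24 − 21.945)²/21.945 = 0.1924
χ² = 0.0711 + 0.0877 + 0.0058 + 0.0071 + 0.1561 + 0.1924 = 0.52
df = (3−1)(2−1) = 2. Since 0.52 < 7.378, fail to reject the null hypothesis of independence at α = 0.025.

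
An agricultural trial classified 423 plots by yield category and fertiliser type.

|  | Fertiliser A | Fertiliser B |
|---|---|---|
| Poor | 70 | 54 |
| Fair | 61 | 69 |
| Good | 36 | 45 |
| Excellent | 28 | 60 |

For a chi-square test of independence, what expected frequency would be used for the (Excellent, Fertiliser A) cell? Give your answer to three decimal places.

40.567

Row total (Excellent) = 88; column total (Fertiliser A) = 195; grand total N = 423.
Expected count = (row total × column total) / N = 88 × 195 / 423 = 40.567.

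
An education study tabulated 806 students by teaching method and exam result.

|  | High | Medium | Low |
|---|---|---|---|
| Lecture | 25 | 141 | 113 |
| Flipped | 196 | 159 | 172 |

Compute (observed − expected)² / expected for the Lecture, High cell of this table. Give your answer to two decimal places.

34.67

Row total (Lecture) = 279; column total (High) = 221; N = 806.
Expected count E = 279 × 221 / 806 = 76.500.
Contribution = (O − E)²/E = (25 − 76.500)² / 76.500 = 34.67.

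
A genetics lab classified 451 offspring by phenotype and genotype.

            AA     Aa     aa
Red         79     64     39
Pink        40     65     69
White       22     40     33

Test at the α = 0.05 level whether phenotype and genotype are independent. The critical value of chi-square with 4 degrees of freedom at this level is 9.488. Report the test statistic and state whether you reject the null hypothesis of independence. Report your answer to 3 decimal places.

25.111; reject H₀

Row totals: 182, 174, 95. Column totals: 141, 169, 141. Grand total N = 451.
Expected counts (row total × column total / N):
  Red, AA: 182×141/451 = 56.900222
  Red, Aa: 182×169/451 = 68.199557
  Red, aa: 182×141/451 = 56.900222
  Pink, AA: 174×141/451 = 54.399113
  Pink, Aa: 174×169/451 = 65.201774
  Pink, aa: 174×141/451 = 54.399113
  White, AA: 95×141/451 = 29.700665
  White, Aa: 95×169/451 = 35.598670
  White, aa: 95×141/451 = 29.700665
Contributions (O − E)²/E:
  (79 − 56.900222)²/56.900222 = 8.5834
  (64 − 68.199557)²/68.199557 = 0.2586
  (39 − 56.900222)²/56.900222 = 5.6312
  (40 − 54.399113)²/54.399113 = 3.8114
  (65 − 65.201774)²/65.201774 = 0.0006
  (69 − 54.399113)²/54.399113 = 3.9189
  (22 − 29.700665)²/29.700665 = 1.9966
  (40 − 35.598670)²/35.598670 = 0.5442
  (33 − 29.700665)²/29.700665 = 0.3665
χ² = 8.5834 + 0.2586 + 5.6312 + 3.8114 + 0.0006 + 3.9189 + 1.9966 + 0.5442 + 0.3665 = 25.111
df = (3−1)(3−1) = 4. Since 25.111 > 9.488, reject the null hypothesis of independence at α = 0.05.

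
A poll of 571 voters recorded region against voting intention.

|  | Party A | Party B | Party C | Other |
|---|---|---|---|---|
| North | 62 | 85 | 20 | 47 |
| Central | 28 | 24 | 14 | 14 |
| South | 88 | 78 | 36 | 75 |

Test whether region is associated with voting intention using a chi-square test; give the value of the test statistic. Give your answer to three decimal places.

Row totals: 214, 80, 277. Column totals: 178, 187, 70, 136. Grand total N = 571.
Expected counts (row total × column total / N):
  North, Party A: 214×178/571 = 66.7110
  North, Party B: 214×187/571 = 70.0841
  North, Party C: 214×70/571 = 26.2347
  North, Other: 214×136/571 = 50.9702
  Central, Party A: 80×178/571 = 24.9387
  Central, Party B: 80×187/571 = 26.1996
  Central, Party C: 80×70/571 = 9.8074
  Central, Other: 80×136/571 = 19.0543
  South, Party A: 277×178/571 = 86.3503
  South, Party B: 277×187/571 = 90.7163
  South, Party C: 277×70/571 = 33.9580
  South, Other: 277×136/571 = 65.9755
Contributions (O − E)²/E:
  (62 − 66.7110)²/66.7110 = 0.3327
  (85 − 70.0841)²/70.0841 = 3.1745
  (20 − 26.2347)²/26.2347 = 1.4817
  (47 − 50.9702)²/50.9702 = 0.3092
  (28 − 24.9387)²/24.9387 = 0.3758
  (24 − 26.1996)²/26.1996 = 0.1847
  (14 − 9.8074)²/9.8074 = 1.7923
  (14 − 19.0543)²/19.0543 = 1.3407
  (88 − 86.3503)²/86.3503 = 0.0315
  (78 − 90.7163)²/90.7163 = 1.7825
  (36 − 33.9580)²/33.9580 = 0.1228
  (75 − 65.9755)²/65.9755 = 1.2344
χ² = 0.3327 + 3.1745 + 1.4817 + 0.3092 + 0.3758 + 0.1847 + 1.7923 + 1.3407 + 0.0315 + 1.7825 + 0.1228 + 1.2344 = 12.163

12.163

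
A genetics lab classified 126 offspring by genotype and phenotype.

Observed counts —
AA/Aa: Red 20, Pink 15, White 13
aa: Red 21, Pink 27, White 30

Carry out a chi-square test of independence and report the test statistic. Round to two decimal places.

Row totals: 48, 78. Column totals: 41, 42, 43. Grand total N = 126.
Expected counts (row total × column total / N):
  AA/Aa, Red: 48×41/126 = 15.619
  AA/Aa, Pink: 48×42/126 = 16.000
  AA/Aa, White: 48×43/126 = 16.381
  aa, Red: 78×41/126 = 25.381
  aa, Pink: 78×42/126 = 26.000
  aa, White: 78×43/126 = 26.619
Contributions (O − E)²/E:
  (20 − 15.619)²/15.619 = 1.2288
  (15 − 16.000)²/16.000 = 0.0625
  (13 − 16.381)²/16.381 = 0.6978
  (21 − 25.381)²/25.381 = 0.7562
  (27 − 26.000)²/26.000 = 0.0385
  (30 − 26.619)²/26.619 = 0.4294
χ² = 1.2288 + 0.0625 + 0.6978 + 0.7562 + 0.0385 + 0.4294 = 3.21

3.21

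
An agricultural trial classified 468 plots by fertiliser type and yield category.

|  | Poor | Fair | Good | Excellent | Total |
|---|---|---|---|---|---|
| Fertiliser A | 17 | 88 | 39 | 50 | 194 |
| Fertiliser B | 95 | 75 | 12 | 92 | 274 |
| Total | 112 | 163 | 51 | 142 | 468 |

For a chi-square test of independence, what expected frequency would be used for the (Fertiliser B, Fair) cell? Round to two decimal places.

95.43

Row total (Fertiliser B) = 274; column total (Fair) = 163; grand total N = 468.
Expected count = (row total × column total) / N = 274 × 163 / 468 = 95.43.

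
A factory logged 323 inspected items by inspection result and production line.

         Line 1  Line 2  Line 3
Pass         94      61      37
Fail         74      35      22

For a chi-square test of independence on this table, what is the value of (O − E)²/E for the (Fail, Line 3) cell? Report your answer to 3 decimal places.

0.155

Row total (Fail) = 131; column total (Line 3) = 59; N = 323.
Expected count E = 131 × 59 / 323 = 23.9288.
Contribution = (O − E)²/E = (22 − 23.9288)² / 23.9288 = 0.155.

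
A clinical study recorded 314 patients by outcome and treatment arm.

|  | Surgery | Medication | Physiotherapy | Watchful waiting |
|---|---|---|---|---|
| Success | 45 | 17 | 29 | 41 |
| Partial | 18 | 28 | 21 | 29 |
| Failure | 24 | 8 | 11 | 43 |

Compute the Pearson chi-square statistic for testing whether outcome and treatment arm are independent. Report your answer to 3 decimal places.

Row totals: 132, 96, 86. Column totals: 87, 53, 61, 113. Grand total N = 314.
Expected counts (row total × column total / N):
  Success, Surgery: 132×87/314 = 36.57325
  Success, Medication: 132×53/314 = 22.28025
  Success, Physiotherapy: 132×61/314 = 25.64331
  Success, Watchful waiting: 132×113/314 = 47.50318
  Partial, Surgery: 96×87/314 = 26.59873
  Partial, Medication: 96×53/314 = 16.20382
  Partial, Physiotherapy: 96×61/314 = 18.64968
  Partial, Watchful waiting: 96×113/314 = 34.54777
  Failure, Surgery: 86×87/314 = 23.82803
  Failure, Medication: 86×53/314 = 14.51592
  Failure, Physiotherapy: 86×61/314 = 16.70701
  Failure, Watchful waiting: 86×113/314 = 30.94904
Contributions (O − E)²/E:
  (45 − 36.57325)²/36.57325 = 1.9416
  (17 − 22.28025)²/22.28025 = 1.2514
  (29 − 25.64331)²/25.64331 = 0.4394
  (41 − 47.50318)²/47.50318 = 0.8903
  (18 − 26.59873)²/26.59873 = 2.7798
  (28 − 16.20382)²/16.20382 = 8.5875
  (21 − 18.64968)²/18.64968 = 0.2962
  (29 − 34.54777)²/34.54777 = 0.8909
  (24 − 23.82803)²/23.82803 = 0.0012
  (8 − 14.51592)²/14.51592 = 2.9249
  (11 − 16.70701)²/16.70701 = 1.9495
  (43 − 30.94904)²/30.94904 = 4.6924
χ² = 1.9416 + 1.2514 + 0.4394 + 0.8903 + 2.7798 + 8.5875 + 0.2962 + 0.8909 + 0.0012 + 2.9249 + 1.9495 + 4.6924 = 26.645

26.645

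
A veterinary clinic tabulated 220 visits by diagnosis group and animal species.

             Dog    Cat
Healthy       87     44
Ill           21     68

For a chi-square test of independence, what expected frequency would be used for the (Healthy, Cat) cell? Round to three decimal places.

Row total (Healthy) = 131; column total (Cat) = 112; grand total N = 220.
Expected count = (row total × column total) / N = 131 × 112 / 220 = 66.691.

66.691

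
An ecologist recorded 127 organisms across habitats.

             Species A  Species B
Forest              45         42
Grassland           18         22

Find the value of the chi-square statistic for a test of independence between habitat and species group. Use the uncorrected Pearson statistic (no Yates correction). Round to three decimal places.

0.496

Row totals: 87, 40. Column totals: 63, 64. Grand total N = 127.
Expected counts (row total × column total / N):
  Forest, Species A: 87×63/127 = 43.1575
  Forest, Species B: 87×64/127 = 43.8425
  Grassland, Species A: 40×63/127 = 19.8425
  Grassland, Species B: 40×64/127 = 20.1575
Contributions (O − E)²/E:
  (45 − 43.1575)²/43.1575 = 0.0787
  (42 − 43.8425)²/43.8425 = 0.0774
  (18 − 19.8425)²/19.8425 = 0.1711
  (22 − 20.1575)²/20.1575 = 0.1684
χ² = 0.0787 + 0.0774 + 0.1711 + 0.1684 = 0.496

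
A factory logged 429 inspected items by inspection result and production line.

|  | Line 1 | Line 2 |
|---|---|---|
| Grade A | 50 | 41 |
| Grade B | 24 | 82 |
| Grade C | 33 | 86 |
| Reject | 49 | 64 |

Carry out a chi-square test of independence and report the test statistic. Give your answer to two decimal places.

28.43

Row totals: 91, 106, 119, 113. Column totals: 156, 273. Grand total N = 429.
Expected counts (row total × column total / N):
  Grade A, Line 1: 91×156/429 = 33.091
  Grade A, Line 2: 91×273/429 = 57.909
  Grade B, Line 1: 106×156/429 = 38.545
  Grade B, Line 2: 106×273/429 = 67.455
  Grade C, Line 1: 119×156/429 = 43.273
  Grade C, Line 2: 119×273/429 = 75.727
  Reject, Line 1: 113×156/429 = 41.091
  Reject, Line 2: 113×273/429 = 71.909
Contributions (O − E)²/E:
  (50 − 33.091)²/33.091 = 8.6402
  (41 − 57.909)²/57.909 = 4.9373
  (24 − 38.545)²/38.545 = 5.4886
  (82 − 67.455)²/67.455 = 3.1363
  (33 − 43.273)²/43.273 = 2.4388
  (86 − 75.727)²/75.727 = 1.3936
  (49 − 41.091)²/41.091 = 1.5223
  (64 − 71.909)²/71.909 = 0.8699
χ² = 8.6402 + 4.9373 + 5.4886 + 3.1363 + 2.4388 + 1.3936 + 1.5223 + 0.8699 = 28.43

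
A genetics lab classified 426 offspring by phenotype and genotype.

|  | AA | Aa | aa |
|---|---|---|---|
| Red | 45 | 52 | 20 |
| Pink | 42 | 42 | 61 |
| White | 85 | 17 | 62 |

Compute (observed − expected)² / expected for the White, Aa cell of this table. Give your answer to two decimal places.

15.50

Row total (White) = 164; column total (Aa) = 111; N = 426.
Expected count E = 164 × 111 / 426 = 42.732.
Contribution = (O − E)²/E = (17 − 42.732)² / 42.732 = 15.50.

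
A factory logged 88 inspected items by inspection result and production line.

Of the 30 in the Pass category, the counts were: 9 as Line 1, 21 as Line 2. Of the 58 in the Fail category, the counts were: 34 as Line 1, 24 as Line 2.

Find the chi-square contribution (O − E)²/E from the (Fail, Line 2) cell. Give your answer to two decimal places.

Row total (Fail) = 58; column total (Line 2) = 45; N = 88.
Expected count E = 58 × 45 / 88 = 29.659.
Contribution = (O − E)²/E = (24 − 29.659)² / 29.659 = 1.08.

1.08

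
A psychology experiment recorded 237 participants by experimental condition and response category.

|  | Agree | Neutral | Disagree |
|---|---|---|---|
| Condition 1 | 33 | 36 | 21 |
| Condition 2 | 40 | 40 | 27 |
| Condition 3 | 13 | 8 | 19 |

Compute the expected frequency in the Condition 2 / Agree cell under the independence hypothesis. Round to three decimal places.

Row total (Condition 2) = 107; column total (Agree) = 86; grand total N = 237.
Expected count = (row total × column total) / N = 107 × 86 / 237 = 38.827.

38.827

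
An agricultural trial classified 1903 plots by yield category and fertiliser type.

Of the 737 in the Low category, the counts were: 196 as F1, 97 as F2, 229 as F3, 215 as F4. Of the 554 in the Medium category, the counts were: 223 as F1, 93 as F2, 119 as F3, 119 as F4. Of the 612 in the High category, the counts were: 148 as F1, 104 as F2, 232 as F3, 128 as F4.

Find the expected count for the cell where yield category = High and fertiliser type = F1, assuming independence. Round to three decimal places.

Row total (High) = 612; column total (F1) = 567; grand total N = 1903.
Expected count = (row total × column total) / N = 612 × 567 / 1903 = 182.346.

182.346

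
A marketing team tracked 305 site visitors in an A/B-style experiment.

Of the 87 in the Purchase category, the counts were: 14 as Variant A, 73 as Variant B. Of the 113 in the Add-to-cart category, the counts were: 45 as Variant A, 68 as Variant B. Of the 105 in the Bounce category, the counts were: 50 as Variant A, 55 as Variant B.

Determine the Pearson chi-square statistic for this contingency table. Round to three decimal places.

Row totals: 87, 113, 105. Column totals: 109, 196. Grand total N = 305.
Expected counts (row total × column total / N):
  Purchase, Variant A: 87×109/305 = 31.0918
  Purchase, Variant B: 87×196/305 = 55.9082
  Add-to-cart, Variant A: 113×109/305 = 40.3836
  Add-to-cart, Variant B: 113×196/305 = 72.6164
  Bounce, Variant A: 105×109/305 = 37.5246
  Bounce, Variant B: 105×196/305 = 67.4754
Contributions (O − E)²/E:
  (14 − 31.0918)²/31.0918 = 9.3957
  (73 − 55.9082)²/55.9082 = 5.2252
  (45 − 40.3836)²/40.3836 = 0.5277
  (68 − 72.6164)²/72.6164 = 0.2935
  (50 − 37.5246)²/37.5246 = 4.1476
  (55 − 67.4754)²/67.4754 = 2.3066
χ² = 9.3957 + 5.2252 + 0.5277 + 0.2935 + 4.1476 + 2.3066 = 21.896

21.896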